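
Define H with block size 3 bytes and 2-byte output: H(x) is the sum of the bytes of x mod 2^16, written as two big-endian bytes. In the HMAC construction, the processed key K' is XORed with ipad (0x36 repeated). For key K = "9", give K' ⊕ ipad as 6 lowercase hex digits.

Key "9" = 39 is 1 byte ≤ B = 3; zero-pad to 3 bytes: K' = 39 00 00.
XOR each byte with 0x36: 39⊕36=0f, 00⊕36=36, 00⊕36=36.

0f3636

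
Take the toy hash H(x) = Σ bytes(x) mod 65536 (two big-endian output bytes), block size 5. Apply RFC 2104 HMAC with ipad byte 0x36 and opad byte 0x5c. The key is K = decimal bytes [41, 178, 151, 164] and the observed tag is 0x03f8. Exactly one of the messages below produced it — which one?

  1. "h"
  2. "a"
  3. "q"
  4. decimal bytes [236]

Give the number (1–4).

Key decimal bytes [41, 178, 151, 164] = 29 b2 97 a4 is 4 bytes ≤ B = 5; zero-pad to 5 bytes: K' = 29 b2 97 a4 00.
K' ⊕ ipad = 1f 84 a1 92 36; K' ⊕ opad = 75 ee cb f8 5c.
m1: inner = H(1f 84 a1 92 36 68) = 02 74; tag = H(75 ee cb f8 5c 02 74) = 03f8 ← matches
m2: inner = H(1f 84 a1 92 36 61) = 02 6d; tag = H(75 ee cb f8 5c 02 6d) = 03f1
m3: inner = H(1f 84 a1 92 36 71) = 02 7d; tag = H(75 ee cb f8 5c 02 7d) = 0401
m4: inner = H(1f 84 a1 92 36 ec) = 02 f8; tag = H(75 ee cb f8 5c 02 f8) = 047c

1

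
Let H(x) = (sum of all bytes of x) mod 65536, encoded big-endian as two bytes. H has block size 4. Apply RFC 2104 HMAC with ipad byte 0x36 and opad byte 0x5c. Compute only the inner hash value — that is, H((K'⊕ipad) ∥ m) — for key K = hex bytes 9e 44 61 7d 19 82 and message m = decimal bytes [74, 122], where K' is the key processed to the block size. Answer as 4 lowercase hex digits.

Key hex bytes 9e 44 61 7d 19 82 is 6 bytes > B = 4, so hash it first: H(key) = 02 5b, then zero-pad to 4 bytes: K' = 02 5b 00 00.
K' ⊕ ipad = 34 6d 36 36.
Inner input = 34 6d 36 36 ∥ 4a 7a.
Inner hash: sum = 52+109+54+54+74+122 = 465 → 01 d1.

01d1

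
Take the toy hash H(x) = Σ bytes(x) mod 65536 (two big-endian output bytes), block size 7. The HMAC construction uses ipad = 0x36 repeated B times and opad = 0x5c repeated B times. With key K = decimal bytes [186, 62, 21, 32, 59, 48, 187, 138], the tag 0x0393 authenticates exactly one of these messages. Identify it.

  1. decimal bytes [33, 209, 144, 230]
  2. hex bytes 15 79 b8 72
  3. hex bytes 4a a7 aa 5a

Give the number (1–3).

Key decimal bytes [186, 62, 21, 32, 59, 48, 187, 138] = ba 3e 15 20 3b 30 bb 8a is 8 bytes > B = 7, so hash it first: H(key) = 02 dd, then zero-pad to 7 bytes: K' = 02 dd 00 00 00 00 00.
K' ⊕ ipad = 34 eb 36 36 36 36 36; K' ⊕ opad = 5e 81 5c 5c 5c 5c 5c.
m1: inner = H(34 eb 36 36 36 36 36 21 d1 90 e6) = 04 95; tag = H(5e 81 5c 5c 5c 5c 5c 04 95) = 0344
m2: inner = H(34 eb 36 36 36 36 36 15 79 b8 72) = 03 e5; tag = H(5e 81 5c 5c 5c 5c 5c 03 e5) = 0393 ← matches
m3: inner = H(34 eb 36 36 36 36 36 4a a7 aa 5a) = 04 22; tag = H(5e 81 5c 5c 5c 5c 5c 04 22) = 02d1

2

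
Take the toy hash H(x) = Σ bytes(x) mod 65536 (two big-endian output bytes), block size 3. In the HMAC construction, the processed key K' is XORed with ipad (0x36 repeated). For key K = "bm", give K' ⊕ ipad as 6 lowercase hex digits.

545b36

Key "bm" = 62 6d is 2 bytes ≤ B = 3; zero-pad to 3 bytes: K' = 62 6d 00.
XOR each byte with 0x36: 62⊕36=54, 6d⊕36=5b, 00⊕36=36.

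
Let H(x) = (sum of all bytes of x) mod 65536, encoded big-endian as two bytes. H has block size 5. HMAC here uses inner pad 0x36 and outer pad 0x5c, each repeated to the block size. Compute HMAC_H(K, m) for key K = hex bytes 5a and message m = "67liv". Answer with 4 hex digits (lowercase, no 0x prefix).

0274

Key hex bytes 5a is 1 byte ≤ B = 5; zero-pad to 5 bytes: K' = 5a 00 00 00 00.
K' ⊕ ipad = 6c 36 36 36 36.  K' ⊕ opad = 06 5c 5c 5c 5c.
Inner input = (K'⊕ipad) ∥ m = 6c 36 36 36 36 ∥ 36 37 6c 69 76.
Inner hash: sum = 108+54+54+54+54+54+55+108+105+118 = 764 → 02 fc.
Outer input = (K'⊕opad) ∥ inner = 06 5c 5c 5c 5c ∥ 02 fc.
Outer hash (tag): sum = 6+92+92+92+92+2+252 = 628 → 02 74.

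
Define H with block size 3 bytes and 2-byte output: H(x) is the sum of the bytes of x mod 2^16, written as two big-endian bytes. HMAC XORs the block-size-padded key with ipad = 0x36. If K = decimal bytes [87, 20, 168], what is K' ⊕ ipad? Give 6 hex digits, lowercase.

Key decimal bytes [87, 20, 168] = 57 14 a8 is exactly B = 3 bytes: K' = 57 14 a8.
XOR each byte with 0x36: 57⊕36=61, 14⊕36=22, a8⊕36=9e.

61229e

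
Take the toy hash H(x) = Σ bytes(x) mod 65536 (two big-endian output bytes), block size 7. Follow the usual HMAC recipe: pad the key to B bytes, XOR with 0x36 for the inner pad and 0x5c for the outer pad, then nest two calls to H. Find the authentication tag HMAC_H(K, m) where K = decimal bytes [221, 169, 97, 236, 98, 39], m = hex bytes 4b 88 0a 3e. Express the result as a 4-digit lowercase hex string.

Key decimal bytes [221, 169, 97, 236, 98, 39] = dd a9 61 ec 62 27 is 6 bytes ≤ B = 7; zero-pad to 7 bytes: K' = dd a9 61 ec 62 27 00.
K' ⊕ ipad = eb 9f 57 da 54 11 36.  K' ⊕ opad = 81 f5 3d b0 3e 7b 5c.
Inner input = (K'⊕ipad) ∥ m = eb 9f 57 da 54 11 36 ∥ 4b 88 0a 3e.
Inner hash: sum = 235+159+87+218+84+17+54+75+136+10+62 = 1137 → 04 71.
Outer input = (K'⊕opad) ∥ inner = 81 f5 3d b0 3e 7b 5c ∥ 04 71.
Outer hash (tag): sum = 129+245+61+176+62+123+92+4+113 = 1005 → 03 ed.

03ed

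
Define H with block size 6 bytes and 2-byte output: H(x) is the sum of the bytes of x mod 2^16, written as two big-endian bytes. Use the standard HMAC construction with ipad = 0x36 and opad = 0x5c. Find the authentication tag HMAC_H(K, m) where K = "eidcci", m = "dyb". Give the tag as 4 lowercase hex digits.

Key "eidcci" = 65 69 64 63 63 69 is exactly B = 6 bytes: K' = 65 69 64 63 63 69.
K' ⊕ ipad = 53 5f 52 55 55 5f.  K' ⊕ opad = 39 35 38 3f 3f 35.
Inner input = (K'⊕ipad) ∥ m = 53 5f 52 55 55 5f ∥ 64 79 62.
Inner hash: sum = 83+95+82+85+85+95+100+121+98 = 844 → 03 4c.
Outer input = (K'⊕opad) ∥ inner = 39 35 38 3f 3f 35 ∥ 03 4c.
Outer hash (tag): sum = 57+53+56+63+63+53+3+76 = 424 → 01 a8.

01a8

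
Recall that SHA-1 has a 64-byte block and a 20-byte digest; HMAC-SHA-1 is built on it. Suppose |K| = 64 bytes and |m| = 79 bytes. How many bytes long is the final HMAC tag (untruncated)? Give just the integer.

20

The tag is one SHA-1 digest: 20 bytes.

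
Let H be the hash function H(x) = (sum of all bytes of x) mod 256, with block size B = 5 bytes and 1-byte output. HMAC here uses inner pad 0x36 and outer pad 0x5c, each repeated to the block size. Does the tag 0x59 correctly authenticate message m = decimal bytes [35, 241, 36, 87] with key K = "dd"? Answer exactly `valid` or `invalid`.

valid

Key "dd" = 64 64 is 2 bytes ≤ B = 5; zero-pad to 5 bytes: K' = 64 64 00 00 00.
K' ⊕ ipad = 52 52 36 36 36; K' ⊕ opad = 38 38 5c 5c 5c.
Inner hash: sum = 82+82+54+54+54+35+241+36+87 = 725; mod 256 = 213 → d5.
Outer hash (recomputed tag): sum = 56+56+92+92+92+213 = 601; mod 256 = 89 → 59.
Recomputed tag = 59; claimed = 59 → match.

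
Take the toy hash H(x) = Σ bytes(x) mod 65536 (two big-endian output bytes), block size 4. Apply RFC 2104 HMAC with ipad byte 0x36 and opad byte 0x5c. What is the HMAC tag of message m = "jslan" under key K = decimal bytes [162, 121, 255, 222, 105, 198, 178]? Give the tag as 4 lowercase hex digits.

Key decimal bytes [162, 121, 255, 222, 105, 198, 178] = a2 79 ff de 69 c6 b2 is 7 bytes > B = 4, so hash it first: H(key) = 04 d9, then zero-pad to 4 bytes: K' = 04 d9 00 00.
K' ⊕ ipad = 32 ef 36 36.  K' ⊕ opad = 58 85 5c 5c.
Inner input = (K'⊕ipad) ∥ m = 32 ef 36 36 ∥ 6a 73 6c 61 6e.
Inner hash: sum = 50+239+54+54+106+115+108+97+110 = 933 → 03 a5.
Outer input = (K'⊕opad) ∥ inner = 58 85 5c 5c ∥ 03 a5.
Outer hash (tag): sum = 88+133+92+92+3+165 = 573 → 02 3d.

023d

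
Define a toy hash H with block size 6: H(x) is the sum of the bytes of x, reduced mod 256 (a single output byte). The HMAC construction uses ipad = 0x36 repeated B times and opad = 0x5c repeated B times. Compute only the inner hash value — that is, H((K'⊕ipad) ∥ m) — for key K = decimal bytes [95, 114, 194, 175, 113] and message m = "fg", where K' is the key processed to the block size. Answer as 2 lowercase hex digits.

84

Key decimal bytes [95, 114, 194, 175, 113] = 5f 72 c2 af 71 is 5 bytes ≤ B = 6; zero-pad to 6 bytes: K' = 5f 72 c2 af 71 00.
K' ⊕ ipad = 69 44 f4 99 47 36.
Inner input = 69 44 f4 99 47 36 ∥ 66 67.
Inner hash: sum = 105+68+244+153+71+54+102+103 = 900; mod 256 = 132 → 84.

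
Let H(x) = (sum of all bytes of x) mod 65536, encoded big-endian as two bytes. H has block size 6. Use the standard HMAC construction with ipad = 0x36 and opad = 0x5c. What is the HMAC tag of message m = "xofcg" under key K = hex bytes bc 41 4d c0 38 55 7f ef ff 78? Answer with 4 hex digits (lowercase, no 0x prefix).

0258

Key hex bytes bc 41 4d c0 38 55 7f ef ff 78 is 10 bytes > B = 6, so hash it first: H(key) = 05 7c, then zero-pad to 6 bytes: K' = 05 7c 00 00 00 00.
K' ⊕ ipad = 33 4a 36 36 36 36.  K' ⊕ opad = 59 20 5c 5c 5c 5c.
Inner input = (K'⊕ipad) ∥ m = 33 4a 36 36 36 36 ∥ 78 6f 66 63 67.
Inner hash: sum = 51+74+54+54+54+54+120+111+102+99+103 = 876 → 03 6c.
Outer input = (K'⊕opad) ∥ inner = 59 20 5c 5c 5c 5c ∥ 03 6c.
Outer hash (tag): sum = 89+32+92+92+92+92+3+108 = 600 → 02 58.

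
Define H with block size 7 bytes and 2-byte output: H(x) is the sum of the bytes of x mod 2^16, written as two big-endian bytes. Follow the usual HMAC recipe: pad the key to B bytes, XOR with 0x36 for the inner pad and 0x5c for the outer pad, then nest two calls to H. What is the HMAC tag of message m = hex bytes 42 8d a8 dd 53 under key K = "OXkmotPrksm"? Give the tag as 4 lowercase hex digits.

029b

Key "OXkmotPrksm" = 4f 58 6b 6d 6f 74 50 72 6b 73 6d is 11 bytes > B = 7, so hash it first: H(key) = 04 6f, then zero-pad to 7 bytes: K' = 04 6f 00 00 00 00 00.
K' ⊕ ipad = 32 59 36 36 36 36 36.  K' ⊕ opad = 58 33 5c 5c 5c 5c 5c.
Inner input = (K'⊕ipad) ∥ m = 32 59 36 36 36 36 36 ∥ 42 8d a8 dd 53.
Inner hash: sum = 50+89+54+54+54+54+54+66+141+168+221+83 = 1088 → 04 40.
Outer input = (K'⊕opad) ∥ inner = 58 33 5c 5c 5c 5c 5c ∥ 04 40.
Outer hash (tag): sum = 88+51+92+92+92+92+92+4+64 = 667 → 02 9b.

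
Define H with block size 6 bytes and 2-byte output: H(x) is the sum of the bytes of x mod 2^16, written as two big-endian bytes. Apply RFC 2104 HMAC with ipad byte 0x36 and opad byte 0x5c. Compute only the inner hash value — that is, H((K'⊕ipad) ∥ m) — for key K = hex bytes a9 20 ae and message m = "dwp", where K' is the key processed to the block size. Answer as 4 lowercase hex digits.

033a

Key hex bytes a9 20 ae is 3 bytes ≤ B = 6; zero-pad to 6 bytes: K' = a9 20 ae 00 00 00.
K' ⊕ ipad = 9f 16 98 36 36 36.
Inner input = 9f 16 98 36 36 36 ∥ 64 77 70.
Inner hash: sum = 159+22+152+54+54+54+100+119+112 = 826 → 03 3a.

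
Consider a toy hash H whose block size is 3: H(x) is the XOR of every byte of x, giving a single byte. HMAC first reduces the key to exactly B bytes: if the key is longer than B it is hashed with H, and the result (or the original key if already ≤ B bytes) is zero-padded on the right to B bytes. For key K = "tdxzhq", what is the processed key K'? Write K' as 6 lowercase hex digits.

0b0000

|K| = 6 > B = 3, so first hash the key.
H(K): XOR 74⊕64⊕78⊕7a⊕68⊕71 = 0b.
Zero-pad H(K) = 0b to 3 bytes: K' = 0b 00 00.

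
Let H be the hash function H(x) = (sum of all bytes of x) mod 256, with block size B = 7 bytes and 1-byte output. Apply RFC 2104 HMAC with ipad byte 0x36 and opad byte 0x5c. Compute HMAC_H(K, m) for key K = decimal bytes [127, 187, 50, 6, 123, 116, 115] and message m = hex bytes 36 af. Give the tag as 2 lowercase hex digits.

Key decimal bytes [127, 187, 50, 6, 123, 116, 115] = 7f bb 32 06 7b 74 73 is exactly B = 7 bytes: K' = 7f bb 32 06 7b 74 73.
K' ⊕ ipad = 49 8d 04 30 4d 42 45.  K' ⊕ opad = 23 e7 6e 5a 27 28 2f.
Inner input = (K'⊕ipad) ∥ m = 49 8d 04 30 4d 42 45 ∥ 36 af.
Inner hash: sum = 73+141+4+48+77+66+69+54+175 = 707; mod 256 = 195 → c3.
Outer input = (K'⊕opad) ∥ inner = 23 e7 6e 5a 27 28 2f ∥ c3.
Outer hash (tag): sum = 35+231+110+90+39+40+47+195 = 787; mod 256 = 19 → 13.

13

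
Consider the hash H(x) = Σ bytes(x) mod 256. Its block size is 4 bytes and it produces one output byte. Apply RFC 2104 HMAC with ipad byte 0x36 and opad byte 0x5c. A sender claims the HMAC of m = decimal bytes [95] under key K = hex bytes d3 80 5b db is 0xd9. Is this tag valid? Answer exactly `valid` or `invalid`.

invalid

Key hex bytes d3 80 5b db is exactly B = 4 bytes: K' = d3 80 5b db.
K' ⊕ ipad = e5 b6 6d ed; K' ⊕ opad = 8f dc 07 87.
Inner hash: sum = 229+182+109+237+95 = 852; mod 256 = 84 → 54.
Outer hash (recomputed tag): sum = 143+220+7+135+84 = 589; mod 256 = 77 → 4d.
Recomputed tag = 4d; claimed = d9 → mismatch.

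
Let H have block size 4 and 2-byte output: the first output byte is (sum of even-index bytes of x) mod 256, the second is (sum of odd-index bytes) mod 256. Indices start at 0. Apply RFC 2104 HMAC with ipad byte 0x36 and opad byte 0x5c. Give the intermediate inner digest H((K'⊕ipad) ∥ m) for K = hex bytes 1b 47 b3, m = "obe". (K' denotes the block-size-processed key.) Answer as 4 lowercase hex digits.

Key hex bytes 1b 47 b3 is 3 bytes ≤ B = 4; zero-pad to 4 bytes: K' = 1b 47 b3 00.
K' ⊕ ipad = 2d 71 85 36.
Inner input = 2d 71 85 36 ∥ 6f 62 65.
Inner hash: even-index sum = 390 mod 256 = 134; odd-index sum = 265 mod 256 = 9 → 86 09.

8609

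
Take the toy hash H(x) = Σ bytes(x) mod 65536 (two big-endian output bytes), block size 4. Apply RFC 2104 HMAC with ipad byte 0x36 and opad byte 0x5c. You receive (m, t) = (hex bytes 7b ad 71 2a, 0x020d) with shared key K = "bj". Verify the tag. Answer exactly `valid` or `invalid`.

Key "bj" = 62 6a is 2 bytes ≤ B = 4; zero-pad to 4 bytes: K' = 62 6a 00 00.
K' ⊕ ipad = 54 5c 36 36; K' ⊕ opad = 3e 36 5c 5c.
Inner hash: sum = 84+92+54+54+123+173+113+42 = 735 → 02 df.
Outer hash (recomputed tag): sum = 62+54+92+92+2+223 = 525 → 02 0d.
Recomputed tag = 020d; claimed = 020d → match.

valid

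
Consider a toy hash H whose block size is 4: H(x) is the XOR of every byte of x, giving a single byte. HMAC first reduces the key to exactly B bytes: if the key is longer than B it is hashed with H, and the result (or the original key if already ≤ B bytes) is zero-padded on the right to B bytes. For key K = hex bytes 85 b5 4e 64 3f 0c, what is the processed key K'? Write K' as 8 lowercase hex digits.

|K| = 6 > B = 4, so first hash the key.
H(K): XOR 85⊕b5⊕4e⊕64⊕3f⊕0c = 29.
Zero-pad H(K) = 29 to 4 bytes: K' = 29 00 00 00.

29000000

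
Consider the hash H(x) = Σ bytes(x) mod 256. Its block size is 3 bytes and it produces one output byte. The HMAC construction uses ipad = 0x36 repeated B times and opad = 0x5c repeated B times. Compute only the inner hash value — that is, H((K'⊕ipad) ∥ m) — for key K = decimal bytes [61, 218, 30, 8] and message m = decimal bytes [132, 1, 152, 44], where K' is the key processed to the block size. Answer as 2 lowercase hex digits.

c0

Key decimal bytes [61, 218, 30, 8] = 3d da 1e 08 is 4 bytes > B = 3, so hash it first: H(key) = 3d, then zero-pad to 3 bytes: K' = 3d 00 00.
K' ⊕ ipad = 0b 36 36.
Inner input = 0b 36 36 ∥ 84 01 98 2c.
Inner hash: sum = 11+54+54+132+1+152+44 = 448; mod 256 = 192 → c0.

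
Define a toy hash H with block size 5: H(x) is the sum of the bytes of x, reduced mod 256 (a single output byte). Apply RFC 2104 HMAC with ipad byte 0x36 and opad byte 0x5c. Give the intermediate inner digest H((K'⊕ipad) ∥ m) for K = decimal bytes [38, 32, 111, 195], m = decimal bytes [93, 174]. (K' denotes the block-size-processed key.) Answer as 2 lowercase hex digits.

Key decimal bytes [38, 32, 111, 195] = 26 20 6f c3 is 4 bytes ≤ B = 5; zero-pad to 5 bytes: K' = 26 20 6f c3 00.
K' ⊕ ipad = 10 16 59 f5 36.
Inner input = 10 16 59 f5 36 ∥ 5d ae.
Inner hash: sum = 16+22+89+245+54+93+174 = 693; mod 256 = 181 → b5.

b5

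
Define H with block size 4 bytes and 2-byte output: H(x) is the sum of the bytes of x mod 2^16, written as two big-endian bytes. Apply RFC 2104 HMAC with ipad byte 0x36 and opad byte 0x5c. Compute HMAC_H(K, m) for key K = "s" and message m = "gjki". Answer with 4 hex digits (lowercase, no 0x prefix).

Key "s" = 73 is 1 byte ≤ B = 4; zero-pad to 4 bytes: K' = 73 00 00 00.
K' ⊕ ipad = 45 36 36 36.  K' ⊕ opad = 2f 5c 5c 5c.
Inner input = (K'⊕ipad) ∥ m = 45 36 36 36 ∥ 67 6a 6b 69.
Inner hash: sum = 69+54+54+54+103+106+107+105 = 652 → 02 8c.
Outer input = (K'⊕opad) ∥ inner = 2f 5c 5c 5c ∥ 02 8c.
Outer hash (tag): sum = 47+92+92+92+2+140 = 465 → 01 d1.

01d1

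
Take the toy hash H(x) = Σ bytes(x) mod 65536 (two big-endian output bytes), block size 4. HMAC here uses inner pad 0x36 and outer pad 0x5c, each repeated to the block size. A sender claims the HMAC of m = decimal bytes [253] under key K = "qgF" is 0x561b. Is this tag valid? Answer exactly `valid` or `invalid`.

Key "qgF" = 71 67 46 is 3 bytes ≤ B = 4; zero-pad to 4 bytes: K' = 71 67 46 00.
K' ⊕ ipad = 47 51 70 36; K' ⊕ opad = 2d 3b 1a 5c.
Inner hash: sum = 71+81+112+54+253 = 571 → 02 3b.
Outer hash (recomputed tag): sum = 45+59+26+92+2+59 = 283 → 01 1b.
Recomputed tag = 011b; claimed = 561b → mismatch.

invalid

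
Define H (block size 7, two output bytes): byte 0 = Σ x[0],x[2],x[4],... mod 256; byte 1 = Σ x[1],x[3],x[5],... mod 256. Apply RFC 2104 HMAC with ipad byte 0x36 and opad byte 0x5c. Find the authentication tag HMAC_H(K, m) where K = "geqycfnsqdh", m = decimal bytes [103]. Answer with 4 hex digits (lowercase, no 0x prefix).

Key "geqycfnsqdh" = 67 65 71 79 63 66 6e 73 71 64 68 is 11 bytes > B = 7, so hash it first: H(key) = 82 1b, then zero-pad to 7 bytes: K' = 82 1b 00 00 00 00 00.
K' ⊕ ipad = b4 2d 36 36 36 36 36.  K' ⊕ opad = de 47 5c 5c 5c 5c 5c.
Inner input = (K'⊕ipad) ∥ m = b4 2d 36 36 36 36 36 ∥ 67.
Inner hash: even-index sum = 342 mod 256 = 86; odd-index sum = 256 mod 256 = 0 → 56 00.
Outer input = (K'⊕opad) ∥ inner = de 47 5c 5c 5c 5c 5c ∥ 56 00.
Outer hash (tag): even-index sum = 498 mod 256 = 242; odd-index sum = 341 mod 256 = 85 → f2 55.

f255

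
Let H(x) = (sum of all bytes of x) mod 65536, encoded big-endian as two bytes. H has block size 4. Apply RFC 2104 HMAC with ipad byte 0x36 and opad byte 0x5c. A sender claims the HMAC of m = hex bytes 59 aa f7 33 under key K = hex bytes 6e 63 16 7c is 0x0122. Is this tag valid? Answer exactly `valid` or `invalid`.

valid

Key hex bytes 6e 63 16 7c is exactly B = 4 bytes: K' = 6e 63 16 7c.
K' ⊕ ipad = 58 55 20 4a; K' ⊕ opad = 32 3f 4a 20.
Inner hash: sum = 88+85+32+74+89+170+247+51 = 836 → 03 44.
Outer hash (recomputed tag): sum = 50+63+74+32+3+68 = 290 → 01 22.
Recomputed tag = 0122; claimed = 0122 → match.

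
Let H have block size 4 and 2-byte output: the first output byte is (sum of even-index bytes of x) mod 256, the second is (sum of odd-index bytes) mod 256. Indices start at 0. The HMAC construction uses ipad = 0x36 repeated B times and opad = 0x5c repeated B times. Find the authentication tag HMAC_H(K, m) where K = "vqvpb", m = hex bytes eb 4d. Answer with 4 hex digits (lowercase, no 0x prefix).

0773

Key "vqvpb" = 76 71 76 70 62 is 5 bytes > B = 4, so hash it first: H(key) = 4e e1, then zero-pad to 4 bytes: K' = 4e e1 00 00.
K' ⊕ ipad = 78 d7 36 36.  K' ⊕ opad = 12 bd 5c 5c.
Inner input = (K'⊕ipad) ∥ m = 78 d7 36 36 ∥ eb 4d.
Inner hash: even-index sum = 409 mod 256 = 153; odd-index sum = 346 mod 256 = 90 → 99 5a.
Outer input = (K'⊕opad) ∥ inner = 12 bd 5c 5c ∥ 99 5a.
Outer hash (tag): even-index sum = 263 mod 256 = 7; odd-index sum = 371 mod 256 = 115 → 07 73.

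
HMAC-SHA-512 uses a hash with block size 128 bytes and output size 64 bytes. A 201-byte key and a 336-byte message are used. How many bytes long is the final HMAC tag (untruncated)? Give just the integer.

64

The tag is one SHA-512 digest: 64 bytes.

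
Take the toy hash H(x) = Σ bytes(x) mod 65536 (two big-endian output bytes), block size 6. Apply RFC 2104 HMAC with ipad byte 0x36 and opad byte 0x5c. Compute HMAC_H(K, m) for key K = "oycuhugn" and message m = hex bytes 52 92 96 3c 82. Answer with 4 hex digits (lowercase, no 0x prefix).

Key "oycuhugn" = 6f 79 63 75 68 75 67 6e is 8 bytes > B = 6, so hash it first: H(key) = 03 72, then zero-pad to 6 bytes: K' = 03 72 00 00 00 00.
K' ⊕ ipad = 35 44 36 36 36 36.  K' ⊕ opad = 5f 2e 5c 5c 5c 5c.
Inner input = (K'⊕ipad) ∥ m = 35 44 36 36 36 36 ∥ 52 92 96 3c 82.
Inner hash: sum = 53+68+54+54+54+54+82+146+150+60+130 = 905 → 03 89.
Outer input = (K'⊕opad) ∥ inner = 5f 2e 5c 5c 5c 5c ∥ 03 89.
Outer hash (tag): sum = 95+46+92+92+92+92+3+137 = 649 → 02 89.

0289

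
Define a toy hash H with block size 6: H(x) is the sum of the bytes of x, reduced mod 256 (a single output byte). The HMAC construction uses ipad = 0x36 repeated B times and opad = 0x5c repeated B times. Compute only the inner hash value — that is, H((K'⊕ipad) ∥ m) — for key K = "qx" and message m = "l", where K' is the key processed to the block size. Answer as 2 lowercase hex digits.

d9

Key "qx" = 71 78 is 2 bytes ≤ B = 6; zero-pad to 6 bytes: K' = 71 78 00 00 00 00.
K' ⊕ ipad = 47 4e 36 36 36 36.
Inner input = 47 4e 36 36 36 36 ∥ 6c.
Inner hash: sum = 71+78+54+54+54+54+108 = 473; mod 256 = 217 → d9.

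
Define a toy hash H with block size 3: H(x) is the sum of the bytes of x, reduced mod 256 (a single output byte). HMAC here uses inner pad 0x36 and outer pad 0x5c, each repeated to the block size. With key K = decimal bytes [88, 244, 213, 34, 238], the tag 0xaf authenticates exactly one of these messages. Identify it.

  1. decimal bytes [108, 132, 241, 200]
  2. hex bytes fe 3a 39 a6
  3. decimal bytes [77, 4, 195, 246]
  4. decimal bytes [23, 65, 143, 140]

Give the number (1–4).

2

Key decimal bytes [88, 244, 213, 34, 238] = 58 f4 d5 22 ee is 5 bytes > B = 3, so hash it first: H(key) = 31, then zero-pad to 3 bytes: K' = 31 00 00.
K' ⊕ ipad = 07 36 36; K' ⊕ opad = 6d 5c 5c.
m1: inner = H(07 36 36 6c 84 f1 c8) = 1c; tag = H(6d 5c 5c 1c) = 41
m2: inner = H(07 36 36 fe 3a 39 a6) = 8a; tag = H(6d 5c 5c 8a) = af ← matches
m3: inner = H(07 36 36 4d 04 c3 f6) = 7d; tag = H(6d 5c 5c 7d) = a2
m4: inner = H(07 36 36 17 41 8f 8c) = e6; tag = H(6d 5c 5c e6) = 0b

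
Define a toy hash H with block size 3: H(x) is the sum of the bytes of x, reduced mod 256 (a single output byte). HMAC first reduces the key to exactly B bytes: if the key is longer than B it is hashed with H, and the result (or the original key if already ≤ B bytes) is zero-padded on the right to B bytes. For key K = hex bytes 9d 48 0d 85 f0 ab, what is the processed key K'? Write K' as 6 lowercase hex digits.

|K| = 6 > B = 3, so first hash the key.
H(K): sum = 157+72+13+133+240+171 = 786; mod 256 = 18 → 12.
Zero-pad H(K) = 12 to 3 bytes: K' = 12 00 00.

120000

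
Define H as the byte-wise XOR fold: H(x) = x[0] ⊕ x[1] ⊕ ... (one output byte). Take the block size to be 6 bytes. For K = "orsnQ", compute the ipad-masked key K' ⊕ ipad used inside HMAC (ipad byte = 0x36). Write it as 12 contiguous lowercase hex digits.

Key "orsnQ" = 6f 72 73 6e 51 is 5 bytes ≤ B = 6; zero-pad to 6 bytes: K' = 6f 72 73 6e 51 00.
XOR each byte with 0x36: 6f⊕36=59, 72⊕36=44, 73⊕36=45, 6e⊕36=58, 51⊕36=67, 00⊕36=36.

594445586736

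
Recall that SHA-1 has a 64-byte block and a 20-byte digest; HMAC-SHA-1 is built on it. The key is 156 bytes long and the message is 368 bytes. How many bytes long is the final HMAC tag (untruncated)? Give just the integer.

The tag is one SHA-1 digest: 20 bytes.

20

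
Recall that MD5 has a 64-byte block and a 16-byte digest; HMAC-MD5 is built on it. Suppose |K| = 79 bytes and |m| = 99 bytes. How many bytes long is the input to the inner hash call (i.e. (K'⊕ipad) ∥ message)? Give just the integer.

163

Key is 79 > 64 bytes, so it is hashed to 16 bytes then zero-padded to 64: |K'| = 64.
Inner input = (K'⊕ipad) ∥ m → 64 + 99 = 163 bytes.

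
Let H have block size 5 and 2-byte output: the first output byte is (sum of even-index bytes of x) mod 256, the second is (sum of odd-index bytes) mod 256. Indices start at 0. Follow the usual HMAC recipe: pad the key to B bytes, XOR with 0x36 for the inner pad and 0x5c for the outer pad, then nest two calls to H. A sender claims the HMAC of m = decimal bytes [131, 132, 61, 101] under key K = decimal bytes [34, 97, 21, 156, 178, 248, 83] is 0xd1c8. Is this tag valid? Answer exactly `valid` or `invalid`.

invalid

Key decimal bytes [34, 97, 21, 156, 178, 248, 83] = 22 61 15 9c b2 f8 53 is 7 bytes > B = 5, so hash it first: H(key) = 3c f5, then zero-pad to 5 bytes: K' = 3c f5 00 00 00.
K' ⊕ ipad = 0a c3 36 36 36; K' ⊕ opad = 60 a9 5c 5c 5c.
Inner hash: even-index sum = 351 mod 256 = 95; odd-index sum = 441 mod 256 = 185 → 5f b9.
Outer hash (recomputed tag): even-index sum = 465 mod 256 = 209; odd-index sum = 356 mod 256 = 100 → d1 64.
Recomputed tag = d164; claimed = d1c8 → mismatch.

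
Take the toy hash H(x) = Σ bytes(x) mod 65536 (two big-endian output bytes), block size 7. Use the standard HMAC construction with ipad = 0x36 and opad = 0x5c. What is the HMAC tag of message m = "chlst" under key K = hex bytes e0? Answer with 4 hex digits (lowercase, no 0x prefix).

Key hex bytes e0 is 1 byte ≤ B = 7; zero-pad to 7 bytes: K' = e0 00 00 00 00 00 00.
K' ⊕ ipad = d6 36 36 36 36 36 36.  K' ⊕ opad = bc 5c 5c 5c 5c 5c 5c.
Inner input = (K'⊕ipad) ∥ m = d6 36 36 36 36 36 36 ∥ 63 68 6c 73 74.
Inner hash: sum = 214+54+54+54+54+54+54+99+104+108+115+116 = 1080 → 04 38.
Outer input = (K'⊕opad) ∥ inner = bc 5c 5c 5c 5c 5c 5c ∥ 04 38.
Outer hash (tag): sum = 188+92+92+92+92+92+92+4+56 = 800 → 03 20.

0320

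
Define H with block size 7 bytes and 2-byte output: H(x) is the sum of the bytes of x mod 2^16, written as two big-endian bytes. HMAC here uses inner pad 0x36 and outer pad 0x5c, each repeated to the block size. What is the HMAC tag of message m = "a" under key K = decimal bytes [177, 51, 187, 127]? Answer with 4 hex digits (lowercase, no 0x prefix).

Key decimal bytes [177, 51, 187, 127] = b1 33 bb 7f is 4 bytes ≤ B = 7; zero-pad to 7 bytes: K' = b1 33 bb 7f 00 00 00.
K' ⊕ ipad = 87 05 8d 49 36 36 36.  K' ⊕ opad = ed 6f e7 23 5c 5c 5c.
Inner input = (K'⊕ipad) ∥ m = 87 05 8d 49 36 36 36 ∥ 61.
Inner hash: sum = 135+5+141+73+54+54+54+97 = 613 → 02 65.
Outer input = (K'⊕opad) ∥ inner = ed 6f e7 23 5c 5c 5c ∥ 02 65.
Outer hash (tag): sum = 237+111+231+35+92+92+92+2+101 = 993 → 03 e1.

03e1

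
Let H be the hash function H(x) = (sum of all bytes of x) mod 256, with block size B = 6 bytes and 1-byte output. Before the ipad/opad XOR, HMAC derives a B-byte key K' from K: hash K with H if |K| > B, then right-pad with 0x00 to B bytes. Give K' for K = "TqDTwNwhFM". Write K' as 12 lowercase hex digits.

940000000000

|K| = 10 > B = 6, so first hash the key.
H(K): sum = 84+113+68+84+119+78+119+104+70+77 = 916; mod 256 = 148 → 94.
Zero-pad H(K) = 94 to 6 bytes: K' = 94 00 00 00 00 00.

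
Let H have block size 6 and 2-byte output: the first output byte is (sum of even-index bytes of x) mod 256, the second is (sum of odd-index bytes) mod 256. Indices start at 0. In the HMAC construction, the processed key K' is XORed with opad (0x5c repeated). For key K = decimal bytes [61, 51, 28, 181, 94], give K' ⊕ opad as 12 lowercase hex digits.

616f40e9025c

Key decimal bytes [61, 51, 28, 181, 94] = 3d 33 1c b5 5e is 5 bytes ≤ B = 6; zero-pad to 6 bytes: K' = 3d 33 1c b5 5e 00.
XOR each byte with 0x5c: 3d⊕5c=61, 33⊕5c=6f, 1c⊕5c=40, b5⊕5c=e9, 5e⊕5c=02, 00⊕5c=5c.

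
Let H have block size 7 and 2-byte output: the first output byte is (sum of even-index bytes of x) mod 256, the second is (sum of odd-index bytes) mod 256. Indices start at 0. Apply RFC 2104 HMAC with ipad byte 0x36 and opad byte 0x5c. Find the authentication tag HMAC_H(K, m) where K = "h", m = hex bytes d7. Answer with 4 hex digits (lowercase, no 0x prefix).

Key "h" = 68 is 1 byte ≤ B = 7; zero-pad to 7 bytes: K' = 68 00 00 00 00 00 00.
K' ⊕ ipad = 5e 36 36 36 36 36 36.  K' ⊕ opad = 34 5c 5c 5c 5c 5c 5c.
Inner input = (K'⊕ipad) ∥ m = 5e 36 36 36 36 36 36 ∥ d7.
Inner hash: even-index sum = 256 mod 256 = 0; odd-index sum = 377 mod 256 = 121 → 00 79.
Outer input = (K'⊕opad) ∥ inner = 34 5c 5c 5c 5c 5c 5c ∥ 00 79.
Outer hash (tag): even-index sum = 449 mod 256 = 193; odd-index sum = 276 mod 256 = 20 → c1 14.

c114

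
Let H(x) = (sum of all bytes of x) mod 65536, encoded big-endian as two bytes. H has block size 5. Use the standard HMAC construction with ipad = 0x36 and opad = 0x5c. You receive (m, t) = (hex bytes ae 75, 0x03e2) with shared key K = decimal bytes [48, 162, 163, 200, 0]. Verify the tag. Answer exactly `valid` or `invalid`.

valid

Key decimal bytes [48, 162, 163, 200, 0] = 30 a2 a3 c8 00 is exactly B = 5 bytes: K' = 30 a2 a3 c8 00.
K' ⊕ ipad = 06 94 95 fe 36; K' ⊕ opad = 6c fe ff 94 5c.
Inner hash: sum = 6+148+149+254+54+174+117 = 902 → 03 86.
Outer hash (recomputed tag): sum = 108+254+255+148+92+3+134 = 994 → 03 e2.
Recomputed tag = 03e2; claimed = 03e2 → match.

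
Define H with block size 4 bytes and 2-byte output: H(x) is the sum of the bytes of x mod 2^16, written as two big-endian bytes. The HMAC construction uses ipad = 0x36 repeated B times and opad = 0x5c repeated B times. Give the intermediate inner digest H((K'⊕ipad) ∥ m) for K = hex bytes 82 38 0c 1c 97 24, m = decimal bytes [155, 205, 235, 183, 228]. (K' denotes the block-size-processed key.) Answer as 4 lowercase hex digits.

Key hex bytes 82 38 0c 1c 97 24 is 6 bytes > B = 4, so hash it first: H(key) = 01 9d, then zero-pad to 4 bytes: K' = 01 9d 00 00.
K' ⊕ ipad = 37 ab 36 36.
Inner input = 37 ab 36 36 ∥ 9b cd eb b7 e4.
Inner hash: sum = 55+171+54+54+155+205+235+183+228 = 1340 → 05 3c.

053c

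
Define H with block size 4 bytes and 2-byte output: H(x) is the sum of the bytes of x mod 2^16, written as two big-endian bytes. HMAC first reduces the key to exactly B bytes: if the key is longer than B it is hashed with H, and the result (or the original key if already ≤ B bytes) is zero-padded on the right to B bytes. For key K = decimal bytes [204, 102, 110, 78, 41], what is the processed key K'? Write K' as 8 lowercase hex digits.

02170000

|K| = 5 > B = 4, so first hash the key.
H(K): sum = 204+102+110+78+41 = 535 → 02 17.
Zero-pad H(K) = 02 17 to 4 bytes: K' = 02 17 00 00.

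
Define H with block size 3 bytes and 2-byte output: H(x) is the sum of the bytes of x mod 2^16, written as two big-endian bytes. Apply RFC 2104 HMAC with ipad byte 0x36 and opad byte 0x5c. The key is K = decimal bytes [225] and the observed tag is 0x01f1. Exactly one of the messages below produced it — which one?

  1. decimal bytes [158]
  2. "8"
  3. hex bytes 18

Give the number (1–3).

2

Key decimal bytes [225] = e1 is 1 byte ≤ B = 3; zero-pad to 3 bytes: K' = e1 00 00.
K' ⊕ ipad = d7 36 36; K' ⊕ opad = bd 5c 5c.
m1: inner = H(d7 36 36 9e) = 01 e1; tag = H(bd 5c 5c 01 e1) = 0257
m2: inner = H(d7 36 36 38) = 01 7b; tag = H(bd 5c 5c 01 7b) = 01f1 ← matches
m3: inner = H(d7 36 36 18) = 01 5b; tag = H(bd 5c 5c 01 5b) = 01d1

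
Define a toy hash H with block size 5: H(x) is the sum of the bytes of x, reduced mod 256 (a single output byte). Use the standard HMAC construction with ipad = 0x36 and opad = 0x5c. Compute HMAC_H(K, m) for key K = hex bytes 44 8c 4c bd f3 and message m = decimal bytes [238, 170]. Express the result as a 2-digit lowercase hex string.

Key hex bytes 44 8c 4c bd f3 is exactly B = 5 bytes: K' = 44 8c 4c bd f3.
K' ⊕ ipad = 72 ba 7a 8b c5.  K' ⊕ opad = 18 d0 10 e1 af.
Inner input = (K'⊕ipad) ∥ m = 72 ba 7a 8b c5 ∥ ee aa.
Inner hash: sum = 114+186+122+139+197+238+170 = 1166; mod 256 = 142 → 8e.
Outer input = (K'⊕opad) ∥ inner = 18 d0 10 e1 af ∥ 8e.
Outer hash (tag): sum = 24+208+16+225+175+142 = 790; mod 256 = 22 → 16.

16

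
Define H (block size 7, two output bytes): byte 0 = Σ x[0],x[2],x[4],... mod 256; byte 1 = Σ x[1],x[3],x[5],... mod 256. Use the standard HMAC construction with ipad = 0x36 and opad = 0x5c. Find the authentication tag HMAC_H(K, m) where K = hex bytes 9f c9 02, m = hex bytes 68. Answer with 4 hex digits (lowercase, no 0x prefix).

ac96

Key hex bytes 9f c9 02 is 3 bytes ≤ B = 7; zero-pad to 7 bytes: K' = 9f c9 02 00 00 00 00.
K' ⊕ ipad = a9 ff 34 36 36 36 36.  K' ⊕ opad = c3 95 5e 5c 5c 5c 5c.
Inner input = (K'⊕ipad) ∥ m = a9 ff 34 36 36 36 36 ∥ 68.
Inner hash: even-index sum = 329 mod 256 = 73; odd-index sum = 467 mod 256 = 211 → 49 d3.
Outer input = (K'⊕opad) ∥ inner = c3 95 5e 5c 5c 5c 5c ∥ 49 d3.
Outer hash (tag): even-index sum = 684 mod 256 = 172; odd-index sum = 406 mod 256 = 150 → ac 96.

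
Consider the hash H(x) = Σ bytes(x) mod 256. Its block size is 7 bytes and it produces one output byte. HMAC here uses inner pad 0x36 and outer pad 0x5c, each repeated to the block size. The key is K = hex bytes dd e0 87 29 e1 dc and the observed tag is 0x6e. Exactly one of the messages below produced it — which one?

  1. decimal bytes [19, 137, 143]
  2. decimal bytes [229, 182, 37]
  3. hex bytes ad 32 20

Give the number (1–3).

2

Key hex bytes dd e0 87 29 e1 dc is 6 bytes ≤ B = 7; zero-pad to 7 bytes: K' = dd e0 87 29 e1 dc 00.
K' ⊕ ipad = eb d6 b1 1f d7 ea 36; K' ⊕ opad = 81 bc db 75 bd 80 5c.
m1: inner = H(eb d6 b1 1f d7 ea 36 13 89 8f) = b3; tag = H(81 bc db 75 bd 80 5c b3) = d9
m2: inner = H(eb d6 b1 1f d7 ea 36 e5 b6 25) = 48; tag = H(81 bc db 75 bd 80 5c 48) = 6e ← matches
m3: inner = H(eb d6 b1 1f d7 ea 36 ad 32 20) = 87; tag = H(81 bc db 75 bd 80 5c 87) = ad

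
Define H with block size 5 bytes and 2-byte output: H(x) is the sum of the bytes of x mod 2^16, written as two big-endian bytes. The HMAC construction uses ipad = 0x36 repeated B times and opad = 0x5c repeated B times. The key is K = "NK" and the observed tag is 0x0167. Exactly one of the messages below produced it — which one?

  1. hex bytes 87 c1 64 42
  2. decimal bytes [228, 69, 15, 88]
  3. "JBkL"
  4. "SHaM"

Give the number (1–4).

2

Key "NK" = 4e 4b is 2 bytes ≤ B = 5; zero-pad to 5 bytes: K' = 4e 4b 00 00 00.
K' ⊕ ipad = 78 7d 36 36 36; K' ⊕ opad = 12 17 5c 5c 5c.
m1: inner = H(78 7d 36 36 36 87 c1 64 42) = 03 85; tag = H(12 17 5c 5c 5c 03 85) = 01c5
m2: inner = H(78 7d 36 36 36 e4 45 0f 58) = 03 27; tag = H(12 17 5c 5c 5c 03 27) = 0167 ← matches
m3: inner = H(78 7d 36 36 36 4a 42 6b 4c) = 02 da; tag = H(12 17 5c 5c 5c 02 da) = 0219
m4: inner = H(78 7d 36 36 36 53 48 61 4d) = 02 e0; tag = H(12 17 5c 5c 5c 02 e0) = 021f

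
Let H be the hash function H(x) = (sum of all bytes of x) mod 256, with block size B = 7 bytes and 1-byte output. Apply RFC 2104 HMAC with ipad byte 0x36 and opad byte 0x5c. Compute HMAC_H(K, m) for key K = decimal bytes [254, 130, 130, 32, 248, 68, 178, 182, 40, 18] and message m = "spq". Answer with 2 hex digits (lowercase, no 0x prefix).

Key decimal bytes [254, 130, 130, 32, 248, 68, 178, 182, 40, 18] = fe 82 82 20 f8 44 b2 b6 28 12 is 10 bytes > B = 7, so hash it first: H(key) = 00, then zero-pad to 7 bytes: K' = 00 00 00 00 00 00 00.
K' ⊕ ipad = 36 36 36 36 36 36 36.  K' ⊕ opad = 5c 5c 5c 5c 5c 5c 5c.
Inner input = (K'⊕ipad) ∥ m = 36 36 36 36 36 36 36 ∥ 73 70 71.
Inner hash: sum = 54+54+54+54+54+54+54+115+112+113 = 718; mod 256 = 206 → ce.
Outer input = (K'⊕opad) ∥ inner = 5c 5c 5c 5c 5c 5c 5c ∥ ce.
Outer hash (tag): sum = 92+92+92+92+92+92+92+206 = 850; mod 256 = 82 → 52.

52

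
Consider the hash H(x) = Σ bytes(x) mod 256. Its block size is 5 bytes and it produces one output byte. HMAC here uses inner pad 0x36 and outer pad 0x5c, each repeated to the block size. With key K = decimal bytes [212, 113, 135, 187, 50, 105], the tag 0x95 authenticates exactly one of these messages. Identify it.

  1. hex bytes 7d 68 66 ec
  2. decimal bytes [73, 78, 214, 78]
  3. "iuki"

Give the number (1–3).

2

Key decimal bytes [212, 113, 135, 187, 50, 105] = d4 71 87 bb 32 69 is 6 bytes > B = 5, so hash it first: H(key) = 22, then zero-pad to 5 bytes: K' = 22 00 00 00 00.
K' ⊕ ipad = 14 36 36 36 36; K' ⊕ opad = 7e 5c 5c 5c 5c.
m1: inner = H(14 36 36 36 36 7d 68 66 ec) = 23; tag = H(7e 5c 5c 5c 5c 23) = 11
m2: inner = H(14 36 36 36 36 49 4e d6 4e) = a7; tag = H(7e 5c 5c 5c 5c a7) = 95 ← matches
m3: inner = H(14 36 36 36 36 69 75 6b 69) = 9e; tag = H(7e 5c 5c 5c 5c 9e) = 8c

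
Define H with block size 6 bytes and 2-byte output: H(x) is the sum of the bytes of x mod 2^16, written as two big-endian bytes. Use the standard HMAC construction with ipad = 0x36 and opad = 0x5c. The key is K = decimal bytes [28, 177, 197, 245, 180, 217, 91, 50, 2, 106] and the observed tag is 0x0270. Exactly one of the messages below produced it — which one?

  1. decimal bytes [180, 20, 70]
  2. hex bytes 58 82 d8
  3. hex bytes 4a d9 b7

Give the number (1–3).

1

Key decimal bytes [28, 177, 197, 245, 180, 217, 91, 50, 2, 106] = 1c b1 c5 f5 b4 d9 5b 32 02 6a is 10 bytes > B = 6, so hash it first: H(key) = 05 0d, then zero-pad to 6 bytes: K' = 05 0d 00 00 00 00.
K' ⊕ ipad = 33 3b 36 36 36 36; K' ⊕ opad = 59 51 5c 5c 5c 5c.
m1: inner = H(33 3b 36 36 36 36 b4 14 46) = 02 54; tag = H(59 51 5c 5c 5c 5c 02 54) = 0270 ← matches
m2: inner = H(33 3b 36 36 36 36 58 82 d8) = 02 f8; tag = H(59 51 5c 5c 5c 5c 02 f8) = 0314
m3: inner = H(33 3b 36 36 36 36 4a d9 b7) = 03 20; tag = H(59 51 5c 5c 5c 5c 03 20) = 023d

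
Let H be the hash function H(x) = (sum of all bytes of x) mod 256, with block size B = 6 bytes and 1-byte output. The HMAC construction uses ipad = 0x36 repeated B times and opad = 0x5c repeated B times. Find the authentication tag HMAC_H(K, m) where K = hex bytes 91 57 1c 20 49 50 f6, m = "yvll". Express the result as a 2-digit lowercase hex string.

15

Key hex bytes 91 57 1c 20 49 50 f6 is 7 bytes > B = 6, so hash it first: H(key) = b3, then zero-pad to 6 bytes: K' = b3 00 00 00 00 00.
K' ⊕ ipad = 85 36 36 36 36 36.  K' ⊕ opad = ef 5c 5c 5c 5c 5c.
Inner input = (K'⊕ipad) ∥ m = 85 36 36 36 36 36 ∥ 79 76 6c 6c.
Inner hash: sum = 133+54+54+54+54+54+121+118+108+108 = 858; mod 256 = 90 → 5a.
Outer input = (K'⊕opad) ∥ inner = ef 5c 5c 5c 5c 5c ∥ 5a.
Outer hash (tag): sum = 239+92+92+92+92+92+90 = 789; mod 256 = 21 → 15.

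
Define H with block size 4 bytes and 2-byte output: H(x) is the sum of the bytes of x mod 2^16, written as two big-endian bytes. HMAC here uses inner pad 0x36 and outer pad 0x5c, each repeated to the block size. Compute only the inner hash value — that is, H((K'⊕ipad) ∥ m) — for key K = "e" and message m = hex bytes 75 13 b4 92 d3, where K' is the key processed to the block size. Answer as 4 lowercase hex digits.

0396

Key "e" = 65 is 1 byte ≤ B = 4; zero-pad to 4 bytes: K' = 65 00 00 00.
K' ⊕ ipad = 53 36 36 36.
Inner input = 53 36 36 36 ∥ 75 13 b4 92 d3.
Inner hash: sum = 83+54+54+54+117+19+180+146+211 = 918 → 03 96.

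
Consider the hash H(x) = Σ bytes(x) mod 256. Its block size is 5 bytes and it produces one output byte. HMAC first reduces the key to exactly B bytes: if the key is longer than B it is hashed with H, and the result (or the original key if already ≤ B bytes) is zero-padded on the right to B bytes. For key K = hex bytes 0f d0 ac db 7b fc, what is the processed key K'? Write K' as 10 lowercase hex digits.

dd00000000

|K| = 6 > B = 5, so first hash the key.
H(K): sum = 15+208+172+219+123+252 = 989; mod 256 = 221 → dd.
Zero-pad H(K) = dd to 5 bytes: K' = dd 00 00 00 00.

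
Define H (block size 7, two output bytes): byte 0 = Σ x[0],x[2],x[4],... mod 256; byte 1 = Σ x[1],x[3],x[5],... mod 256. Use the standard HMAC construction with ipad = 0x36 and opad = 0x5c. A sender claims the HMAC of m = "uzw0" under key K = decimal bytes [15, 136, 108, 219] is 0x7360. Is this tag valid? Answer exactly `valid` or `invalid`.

invalid

Key decimal bytes [15, 136, 108, 219] = 0f 88 6c db is 4 bytes ≤ B = 7; zero-pad to 7 bytes: K' = 0f 88 6c db 00 00 00.
K' ⊕ ipad = 39 be 5a ed 36 36 36; K' ⊕ opad = 53 d4 30 87 5c 5c 5c.
Inner hash: even-index sum = 425 mod 256 = 169; odd-index sum = 717 mod 256 = 205 → a9 cd.
Outer hash (recomputed tag): even-index sum = 520 mod 256 = 8; odd-index sum = 608 mod 256 = 96 → 08 60.
Recomputed tag = 0860; claimed = 7360 → mismatch.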